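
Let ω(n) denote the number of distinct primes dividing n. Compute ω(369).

369 = 3^2 · 41
369 = 3^2 · 41, which has 2 distinct prime factors.

2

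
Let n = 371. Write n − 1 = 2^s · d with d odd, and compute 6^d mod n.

216

371 − 1 = 370 = 2^1 · 185, so d = 185.
6^1 ≡ 6 (mod 371)
6^2 ≡ 6^2 = 36 ≡ 36 (mod 371)
6^4 ≡ 36^2 = 1296 ≡ 183 (mod 371)
6^8 ≡ 183^2 = 33489 ≡ 99 (mod 371)
6^16 ≡ 99^2 = 9801 ≡ 155 (mod 371)
6^32 ≡ 155^2 = 24025 ≡ 281 (mod 371)
6^64 ≡ 281^2 = 78961 ≡ 309 (mod 371)
6^128 ≡ 309^2 = 95481 ≡ 134 (mod 371)
185 = 128 + 32 + 16 + 8 + 1 in binary powers of 2.
So 6^185 ≡ 134 · 281 · 155 · 99 · 6 ≡ 216 (mod 371).
Squaring chain: 216; never reaches −1, so base 6 is a Miller–Rabin witness that 371 is composite.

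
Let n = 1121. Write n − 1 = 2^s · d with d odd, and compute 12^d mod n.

407

1121 − 1 = 1120 = 2^5 · 35, so d = 35.
12^1 ≡ 12 (mod 1121)
12^2 ≡ 12^2 = 144 ≡ 144 (mod 1121)
12^4 ≡ 144^2 = 20736 ≡ 558 (mod 1121)
12^8 ≡ 558^2 = 311364 ≡ 847 (mod 1121)
12^16 ≡ 847^2 = 717409 ≡ 1090 (mod 1121)
12^32 ≡ 1090^2 = 1188100 ≡ 961 (mod 1121)
35 = 32 + 2 + 1 in binary powers of 2.
So 12^35 ≡ 961 · 144 · 12 ≡ 407 (mod 1121).
Squaring chain: 407 → 862 → 942 → 653 → 429; never reaches −1, so base 12 is a Miller–Rabin witness that 1121 is composite.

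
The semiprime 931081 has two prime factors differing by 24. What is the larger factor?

Since p = q + 24, we have 931081 = q(q + 24), so q² + 24q − 931081 = 0.
Discriminant: 24² + 4·931081 = 576 + 3724324 = 3724900; √3724900 = 1930.
q = (−24 + 1930)/2 = 953, and p = q + 24 = 977.
Check: 953 · 977 = 931081.

977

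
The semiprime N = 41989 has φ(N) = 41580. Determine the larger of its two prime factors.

211

φ(n) = (p−1)(q−1) = n − (p+q) + 1, so p + q = 41989 − 41580 + 1 = 410.
p and q are the roots of t² − 410t + 41989 = 0.
Discriminant: 410² − 4·41989 = 168100 − 167956 = 144; √144 = 12.
q = (410 − 12)/2 = 199, p = (410 + 12)/2 = 211.
Check: 199 · 211 = 41989.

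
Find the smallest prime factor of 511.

7

511 is odd.
Digit sum 7, not divisible by 3.
Ends in 1: not divisible by 5.
7: 511 = 7·73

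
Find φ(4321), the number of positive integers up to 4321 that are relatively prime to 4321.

Factor: 4321 = 29 · 149.
φ(4321) = (29−1) · (149−1) = 28 · 148 = 4144.

4144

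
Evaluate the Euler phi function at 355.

280

Factor: 355 = 5 · 71.
φ(355) = (5−1) · (71−1) = 4 · 70 = 280.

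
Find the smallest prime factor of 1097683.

1097683 is odd.
Digit sum 34, not divisible by 3.
Ends in 3: not divisible by 5.
7: 1097683 = 7·156811 + 6
11: 1097683 = 11·99789 + 4
13: 1097683 = 13·84437 + 2
17: 1097683 = 17·64569 + 10
19: 1097683 = 19·57772 + 15
23: 1097683 = 23·47725 + 8
29: 1097683 = 29·37851 + 4
31: 1097683 = 31·35409 + 4
37: 1097683 = 37·29667 + 4
41: 1097683 = 41·26772 + 31
43: 1097683 = 43·25527 + 22
47: 1097683 = 47·23354 + 45
53: 1097683 = 53·20711

53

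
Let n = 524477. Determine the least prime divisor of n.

71

524477 is odd.
Digit sum 29, not divisible by 3.
Ends in 7: not divisible by 5.
7: 524477 = 7·74925 + 2
11: 524477 = 11·47679 + 8
13: 524477 = 13·40344 + 5
17: 524477 = 17·30851 + 10
19: 524477 = 19·27604 + 1
23: 524477 = 23·22803 + 8
29: 524477 = 29·18085 + 12
31: 524477 = 31·16918 + 19
37: 524477 = 37·14175 + 2
41: 524477 = 41·12792 + 5
43: 524477 = 43·12197 + 6
47: 524477 = 47·11159 + 4
53: 524477 = 53·9895 + 42
59: 524477 = 59·8889 + 26
61: 524477 = 61·8597 + 60
67: 524477 = 67·7828 + 1
71: 524477 = 71·7387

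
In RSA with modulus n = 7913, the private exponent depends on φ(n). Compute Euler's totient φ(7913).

7680

Factor: 7913 = 41 · 193.
φ(7913) = (41−1) · (193−1) = 40 · 192 = 7680.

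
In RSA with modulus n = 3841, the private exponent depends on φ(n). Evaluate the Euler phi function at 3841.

Factor: 3841 = 23 · 167.
φ(3841) = (23−1) · (167−1) = 22 · 166 = 3652.

3652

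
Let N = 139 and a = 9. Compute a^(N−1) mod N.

1

9^1 ≡ 9 (mod 139)
9^2 ≡ 9^2 = 81 ≡ 81 (mod 139)
9^4 ≡ 81^2 = 6561 ≡ 28 (mod 139)
9^8 ≡ 28^2 = 784 ≡ 89 (mod 139)
9^16 ≡ 89^2 = 7921 ≡ 137 (mod 139)
9^32 ≡ 137^2 = 18769 ≡ 4 (mod 139)
9^64 ≡ 4^2 = 16 ≡ 16 (mod 139)
9^128 ≡ 16^2 = 256 ≡ 117 (mod 139)
138 = 128 + 8 + 2 in binary powers of 2.
So 9^138 ≡ 117 · 89 · 81 ≡ 1 (mod 139).
Since the result is 1, base 9 gives no evidence that 139 is composite.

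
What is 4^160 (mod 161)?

25

4^1 ≡ 4 (mod 161)
4^2 ≡ 4^2 = 16 ≡ 16 (mod 161)
4^4 ≡ 16^2 = 256 ≡ 95 (mod 161)
4^8 ≡ 95^2 = 9025 ≡ 9 (mod 161)
4^16 ≡ 9^2 = 81 ≡ 81 (mod 161)
4^32 ≡ 81^2 = 6561 ≡ 121 (mod 161)
4^64 ≡ 121^2 = 14641 ≡ 151 (mod 161)
4^128 ≡ 151^2 = 22801 ≡ 100 (mod 161)
160 = 128 + 32 in binary powers of 2.
So 4^160 ≡ 100 · 121 ≡ 25 (mod 161).
Since 25 ≠ 1, base 4 is a Fermat witness: 161 is composite.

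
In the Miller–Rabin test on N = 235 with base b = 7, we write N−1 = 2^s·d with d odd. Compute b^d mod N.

2

235 − 1 = 234 = 2^1 · 117, so d = 117.
7^1 ≡ 7 (mod 235)
7^2 ≡ 7^2 = 49 ≡ 49 (mod 235)
7^4 ≡ 49^2 = 2401 ≡ 51 (mod 235)
7^8 ≡ 51^2 = 2601 ≡ 16 (mod 235)
7^16 ≡ 16^2 = 256 ≡ 21 (mod 235)
7^32 ≡ 21^2 = 441 ≡ 206 (mod 235)
7^64 ≡ 206^2 = 42436 ≡ 136 (mod 235)
117 = 64 + 32 + 16 + 4 + 1 in binary powers of 2.
So 7^117 ≡ 136 · 206 · 21 · 51 · 7 ≡ 2 (mod 235).
Squaring chain: 2; never reaches −1, so base 7 is a Miller–Rabin witness that 235 is composite.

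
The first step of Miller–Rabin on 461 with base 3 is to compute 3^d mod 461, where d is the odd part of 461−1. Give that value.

461 − 1 = 460 = 2^2 · 115, so d = 115.
3^1 ≡ 3 (mod 461)
3^2 ≡ 3^2 = 9 ≡ 9 (mod 461)
3^4 ≡ 9^2 = 81 ≡ 81 (mod 461)
3^8 ≡ 81^2 = 6561 ≡ 107 (mod 461)
3^16 ≡ 107^2 = 11449 ≡ 385 (mod 461)
3^32 ≡ 385^2 = 148225 ≡ 244 (mod 461)
3^64 ≡ 244^2 = 59536 ≡ 67 (mod 461)
115 = 64 + 32 + 16 + 2 + 1 in binary powers of 2.
So 3^115 ≡ 67 · 244 · 385 · 9 · 3 ≡ 413 (mod 461).
Squaring chain: 413 → 460; reaches −1, so base 3 does not prove 461 composite.

413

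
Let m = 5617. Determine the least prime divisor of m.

41

5617 is odd.
Digit sum 19, not divisible by 3.
Ends in 7: not divisible by 5.
7: 5617 = 7·802 + 3
11: 5617 = 11·510 + 7
13: 5617 = 13·432 + 1
17: 5617 = 17·330 + 7
19: 5617 = 19·295 + 12
23: 5617 = 23·244 + 5
29: 5617 = 29·193 + 20
31: 5617 = 31·181 + 6
37: 5617 = 37·151 + 30
41: 5617 = 41·137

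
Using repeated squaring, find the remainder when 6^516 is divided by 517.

159

6^1 ≡ 6 (mod 517)
6^2 ≡ 6^2 = 36 ≡ 36 (mod 517)
6^4 ≡ 36^2 = 1296 ≡ 262 (mod 517)
6^8 ≡ 262^2 = 68644 ≡ 400 (mod 517)
6^16 ≡ 400^2 = 160000 ≡ 247 (mod 517)
6^32 ≡ 247^2 = 61009 ≡ 3 (mod 517)
6^64 ≡ 3^2 = 9 ≡ 9 (mod 517)
6^128 ≡ 9^2 = 81 ≡ 81 (mod 517)
6^256 ≡ 81^2 = 6561 ≡ 357 (mod 517)
6^512 ≡ 357^2 = 127449 ≡ 267 (mod 517)
516 = 512 + 4 in binary powers of 2.
So 6^516 ≡ 267 · 262 ≡ 159 (mod 517).
Since 159 ≠ 1, base 6 is a Fermat witness: 517 is composite.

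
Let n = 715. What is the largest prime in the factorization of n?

13

715 = 5 · 143
143 = 11 · 13
13 is prime.
So 715 = 5 · 11 · 13; the largest prime factor is 13.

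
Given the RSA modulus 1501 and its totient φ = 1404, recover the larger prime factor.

φ(n) = (p−1)(q−1) = n − (p+q) + 1, so p + q = 1501 − 1404 + 1 = 98.
p and q are the roots of t² − 98t + 1501 = 0.
Discriminant: 98² − 4·1501 = 9604 − 6004 = 3600; √3600 = 60.
q = (98 − 60)/2 = 19, p = (98 + 60)/2 = 79.
Check: 19 · 79 = 1501.

79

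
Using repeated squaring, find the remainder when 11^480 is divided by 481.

11^1 ≡ 11 (mod 481)
11^2 ≡ 11^2 = 121 ≡ 121 (mod 481)
11^4 ≡ 121^2 = 14641 ≡ 211 (mod 481)
11^8 ≡ 211^2 = 44521 ≡ 269 (mod 481)
11^16 ≡ 269^2 = 72361 ≡ 211 (mod 481)
11^32 ≡ 211^2 = 44521 ≡ 269 (mod 481)
11^64 ≡ 269^2 = 72361 ≡ 211 (mod 481)
11^128 ≡ 211^2 = 44521 ≡ 269 (mod 481)
11^256 ≡ 269^2 = 72361 ≡ 211 (mod 481)
480 = 256 + 128 + 64 + 32 in binary powers of 2.
So 11^480 ≡ 211 · 269 · 211 · 269 ≡ 1 (mod 481).
Since the result is 1, base 11 gives no evidence that 481 is composite.

1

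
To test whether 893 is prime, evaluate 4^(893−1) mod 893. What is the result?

4^1 ≡ 4 (mod 893)
4^2 ≡ 4^2 = 16 ≡ 16 (mod 893)
4^4 ≡ 16^2 = 256 ≡ 256 (mod 893)
4^8 ≡ 256^2 = 65536 ≡ 347 (mod 893)
4^16 ≡ 347^2 = 120409 ≡ 747 (mod 893)
4^32 ≡ 747^2 = 558009 ≡ 777 (mod 893)
4^64 ≡ 777^2 = 603729 ≡ 61 (mod 893)
4^128 ≡ 61^2 = 3721 ≡ 149 (mod 893)
4^256 ≡ 149^2 = 22201 ≡ 769 (mod 893)
4^512 ≡ 769^2 = 591361 ≡ 195 (mod 893)
892 = 512 + 256 + 64 + 32 + 16 + 8 + 4 in binary powers of 2.
So 4^892 ≡ 195 · 769 · 61 · 777 · 747 · 347 · 256 ≡ 61 (mod 893).
Since 61 ≠ 1, base 4 is a Fermat witness: 893 is composite.

61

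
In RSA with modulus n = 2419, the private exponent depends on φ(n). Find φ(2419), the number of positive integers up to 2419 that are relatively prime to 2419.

2320

Factor: 2419 = 41 · 59.
φ(2419) = (41−1) · (59−1) = 40 · 58 = 2320.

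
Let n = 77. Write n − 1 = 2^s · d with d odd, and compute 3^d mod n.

77 − 1 = 76 = 2^2 · 19, so d = 19.
3^1 ≡ 3 (mod 77)
3^2 ≡ 3^2 = 9 ≡ 9 (mod 77)
3^4 ≡ 9^2 = 81 ≡ 4 (mod 77)
3^8 ≡ 4^2 = 16 ≡ 16 (mod 77)
3^16 ≡ 16^2 = 256 ≡ 25 (mod 77)
19 = 16 + 2 + 1 in binary powers of 2.
So 3^19 ≡ 25 · 9 · 3 ≡ 59 (mod 77).
Squaring chain: 59 → 16; never reaches −1, so base 3 is a Miller–Rabin witness that 77 is composite.

59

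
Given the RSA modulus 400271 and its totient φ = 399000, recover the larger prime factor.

φ(n) = (p−1)(q−1) = n − (p+q) + 1, so p + q = 400271 − 399000 + 1 = 1272.
p and q are the roots of t² − 1272t + 400271 = 0.
Discriminant: 1272² − 4·400271 = 1617984 − 1601084 = 16900; √16900 = 130.
q = (1272 − 130)/2 = 571, p = (1272 + 130)/2 = 701.
Check: 571 · 701 = 400271.

701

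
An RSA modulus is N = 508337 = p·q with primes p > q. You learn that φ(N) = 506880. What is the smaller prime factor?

577

φ(n) = (p−1)(q−1) = n − (p+q) + 1, so p + q = 508337 − 506880 + 1 = 1458.
p and q are the roots of t² − 1458t + 508337 = 0.
Discriminant: 1458² − 4·508337 = 2125764 − 2033348 = 92416; √92416 = 304.
q = (1458 − 304)/2 = 577, p = (1458 + 304)/2 = 881.
Check: 577 · 881 = 508337.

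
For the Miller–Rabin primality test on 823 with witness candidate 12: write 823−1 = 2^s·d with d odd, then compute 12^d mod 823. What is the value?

822

823 − 1 = 822 = 2^1 · 411, so d = 411.
12^1 ≡ 12 (mod 823)
12^2 ≡ 12^2 = 144 ≡ 144 (mod 823)
12^4 ≡ 144^2 = 20736 ≡ 161 (mod 823)
12^8 ≡ 161^2 = 25921 ≡ 408 (mod 823)
12^16 ≡ 408^2 = 166464 ≡ 218 (mod 823)
12^32 ≡ 218^2 = 47524 ≡ 613 (mod 823)
12^64 ≡ 613^2 = 375769 ≡ 481 (mod 823)
12^128 ≡ 481^2 = 231361 ≡ 98 (mod 823)
12^256 ≡ 98^2 = 9604 ≡ 551 (mod 823)
411 = 256 + 128 + 16 + 8 + 2 + 1 in binary powers of 2.
So 12^411 ≡ 551 · 98 · 218 · 408 · 144 · 12 ≡ 822 (mod 823).
Since 12^d ≡ 822 (mod 823), base 12 does not prove 823 composite.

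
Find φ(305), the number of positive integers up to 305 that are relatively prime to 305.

Factor: 305 = 5 · 61.
φ(305) = (5−1) · (61−1) = 4 · 60 = 240.

240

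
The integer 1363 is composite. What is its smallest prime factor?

29

1363 is odd.
Digit sum 13, not divisible by 3.
Ends in 3: not divisible by 5.
7: 1363 = 7·194 + 5
11: 1363 = 11·123 + 10
13: 1363 = 13·104 + 11
17: 1363 = 17·80 + 3
19: 1363 = 19·71 + 14
23: 1363 = 23·59 + 6
29: 1363 = 29·47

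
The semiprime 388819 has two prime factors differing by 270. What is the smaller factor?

503

Since p = q + 270, we have 388819 = q(q + 270), so q² + 270q − 388819 = 0.
Discriminant: 270² + 4·388819 = 72900 + 1555276 = 1628176; √1628176 = 1276.
q = (−270 + 1276)/2 = 503, and p = q + 270 = 773.
Check: 503 · 773 = 388819.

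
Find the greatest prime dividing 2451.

43

2451 = 3 · 817
817 = 19 · 43
43 is prime.
So 2451 = 3 · 19 · 43; the largest prime factor is 43.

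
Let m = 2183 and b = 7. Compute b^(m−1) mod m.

847

7^1 ≡ 7 (mod 2183)
7^2 ≡ 7^2 = 49 ≡ 49 (mod 2183)
7^4 ≡ 49^2 = 2401 ≡ 218 (mod 2183)
7^8 ≡ 218^2 = 47524 ≡ 1681 (mod 2183)
7^16 ≡ 1681^2 = 2825761 ≡ 959 (mod 2183)
7^32 ≡ 959^2 = 919681 ≡ 638 (mod 2183)
7^64 ≡ 638^2 = 407044 ≡ 1006 (mod 2183)
7^128 ≡ 1006^2 = 1012036 ≡ 1307 (mod 2183)
7^256 ≡ 1307^2 = 1708249 ≡ 1143 (mod 2183)
7^512 ≡ 1143^2 = 1306449 ≡ 1015 (mod 2183)
7^1024 ≡ 1015^2 = 1030225 ≡ 2032 (mod 2183)
7^2048 ≡ 2032^2 = 4129024 ≡ 971 (mod 2183)
2182 = 2048 + 128 + 4 + 2 in binary powers of 2.
So 7^2182 ≡ 971 · 1307 · 218 · 49 ≡ 847 (mod 2183).
Since 847 ≠ 1, base 7 is a Fermat witness: 2183 is composite.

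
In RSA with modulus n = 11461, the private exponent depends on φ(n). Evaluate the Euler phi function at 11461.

Factor: 11461 = 73 · 157.
φ(11461) = (73−1) · (157−1) = 72 · 156 = 11232.

11232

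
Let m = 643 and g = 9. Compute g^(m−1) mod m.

9^1 ≡ 9 (mod 643)
9^2 ≡ 9^2 = 81 ≡ 81 (mod 643)
9^4 ≡ 81^2 = 6561 ≡ 131 (mod 643)
9^8 ≡ 131^2 = 17161 ≡ 443 (mod 643)
9^16 ≡ 443^2 = 196249 ≡ 134 (mod 643)
9^32 ≡ 134^2 = 17956 ≡ 595 (mod 643)
9^64 ≡ 595^2 = 354025 ≡ 375 (mod 643)
9^128 ≡ 375^2 = 140625 ≡ 451 (mod 643)
9^256 ≡ 451^2 = 203401 ≡ 213 (mod 643)
9^512 ≡ 213^2 = 45369 ≡ 359 (mod 643)
642 = 512 + 128 + 2 in binary powers of 2.
So 9^642 ≡ 359 · 451 · 81 ≡ 1 (mod 643).
Since the result is 1, base 9 gives no evidence that 643 is composite.

1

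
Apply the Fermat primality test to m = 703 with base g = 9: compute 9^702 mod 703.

1

9^1 ≡ 9 (mod 703)
9^2 ≡ 9^2 = 81 ≡ 81 (mod 703)
9^4 ≡ 81^2 = 6561 ≡ 234 (mod 703)
9^8 ≡ 234^2 = 54756 ≡ 625 (mod 703)
9^16 ≡ 625^2 = 390625 ≡ 460 (mod 703)
9^32 ≡ 460^2 = 211600 ≡ 700 (mod 703)
9^64 ≡ 700^2 = 490000 ≡ 9 (mod 703)
9^128 ≡ 9^2 = 81 ≡ 81 (mod 703)
9^256 ≡ 81^2 = 6561 ≡ 234 (mod 703)
9^512 ≡ 234^2 = 54756 ≡ 625 (mod 703)
702 = 512 + 128 + 32 + 16 + 8 + 4 + 2 in binary powers of 2.
So 9^702 ≡ 625 · 81 · 700 · 460 · 625 · 234 · 81 ≡ 1 (mod 703).
Since the result is 1, base 9 gives no evidence that 703 is composite.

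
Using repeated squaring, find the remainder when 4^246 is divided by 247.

235

4^1 ≡ 4 (mod 247)
4^2 ≡ 4^2 = 16 ≡ 16 (mod 247)
4^4 ≡ 16^2 = 256 ≡ 9 (mod 247)
4^8 ≡ 9^2 = 81 ≡ 81 (mod 247)
4^16 ≡ 81^2 = 6561 ≡ 139 (mod 247)
4^32 ≡ 139^2 = 19321 ≡ 55 (mod 247)
4^64 ≡ 55^2 = 3025 ≡ 61 (mod 247)
4^128 ≡ 61^2 = 3721 ≡ 16 (mod 247)
246 = 128 + 64 + 32 + 16 + 4 + 2 in binary powers of 2.
So 4^246 ≡ 16 · 61 · 55 · 139 · 9 · 16 ≡ 235 (mod 247).
Since 235 ≠ 1, base 4 is a Fermat witness: 247 is composite.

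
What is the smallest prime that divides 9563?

9563 is odd.
Digit sum 23, not divisible by 3.
Ends in 3: not divisible by 5.
7: 9563 = 7·1366 + 1
11: 9563 = 11·869 + 4
13: 9563 = 13·735 + 8
17: 9563 = 17·562 + 9
19: 9563 = 19·503 + 6
23: 9563 = 23·415 + 18
29: 9563 = 29·329 + 22
31: 9563 = 31·308 + 15
37: 9563 = 37·258 + 17
41: 9563 = 41·233 + 10
43: 9563 = 43·222 + 17
47: 9563 = 47·203 + 22
53: 9563 = 53·180 + 23
59: 9563 = 59·162 + 5
61: 9563 = 61·156 + 47
67: 9563 = 67·142 + 49
71: 9563 = 71·134 + 49
73: 9563 = 73·131

73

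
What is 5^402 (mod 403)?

5^1 ≡ 5 (mod 403)
5^2 ≡ 5^2 = 25 ≡ 25 (mod 403)
5^4 ≡ 25^2 = 625 ≡ 222 (mod 403)
5^8 ≡ 222^2 = 49284 ≡ 118 (mod 403)
5^16 ≡ 118^2 = 13924 ≡ 222 (mod 403)
5^32 ≡ 222^2 = 49284 ≡ 118 (mod 403)
5^64 ≡ 118^2 = 13924 ≡ 222 (mod 403)
5^128 ≡ 222^2 = 49284 ≡ 118 (mod 403)
5^256 ≡ 118^2 = 13924 ≡ 222 (mod 403)
402 = 256 + 128 + 16 + 2 in binary powers of 2.
So 5^402 ≡ 222 · 118 · 222 · 25 ≡ 311 (mod 403).
Since 311 ≠ 1, base 5 is a Fermat witness: 403 is composite.

311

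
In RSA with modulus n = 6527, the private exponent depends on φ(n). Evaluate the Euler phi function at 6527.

6360

Factor: 6527 = 61 · 107.
φ(6527) = (61−1) · (107−1) = 60 · 106 = 6360.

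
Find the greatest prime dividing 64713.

64713 = 3 · 21571
21571 = 11 · 1961
1961 = 37 · 53
53 is prime.
So 64713 = 3 · 11 · 37 · 53; the largest prime factor is 53.

53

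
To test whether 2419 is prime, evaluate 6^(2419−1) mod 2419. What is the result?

6^1 ≡ 6 (mod 2419)
6^2 ≡ 6^2 = 36 ≡ 36 (mod 2419)
6^4 ≡ 36^2 = 1296 ≡ 1296 (mod 2419)
6^8 ≡ 1296^2 = 1679616 ≡ 830 (mod 2419)
6^16 ≡ 830^2 = 688900 ≡ 1904 (mod 2419)
6^32 ≡ 1904^2 = 3625216 ≡ 1554 (mod 2419)
6^64 ≡ 1554^2 = 2414916 ≡ 754 (mod 2419)
6^128 ≡ 754^2 = 568516 ≡ 51 (mod 2419)
6^256 ≡ 51^2 = 2601 ≡ 182 (mod 2419)
6^512 ≡ 182^2 = 33124 ≡ 1677 (mod 2419)
6^1024 ≡ 1677^2 = 2812329 ≡ 1451 (mod 2419)
6^2048 ≡ 1451^2 = 2105401 ≡ 871 (mod 2419)
2418 = 2048 + 256 + 64 + 32 + 16 + 2 in binary powers of 2.
So 6^2418 ≡ 871 · 182 · 754 · 1554 · 1904 · 36 ≡ 1673 (mod 2419).
Since 1673 ≠ 1, base 6 is a Fermat witness: 2419 is composite.

1673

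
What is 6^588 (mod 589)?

311

6^1 ≡ 6 (mod 589)
6^2 ≡ 6^2 = 36 ≡ 36 (mod 589)
6^4 ≡ 36^2 = 1296 ≡ 118 (mod 589)
6^8 ≡ 118^2 = 13924 ≡ 377 (mod 589)
6^16 ≡ 377^2 = 142129 ≡ 180 (mod 589)
6^32 ≡ 180^2 = 32400 ≡ 5 (mod 589)
6^64 ≡ 5^2 = 25 ≡ 25 (mod 589)
6^128 ≡ 25^2 = 625 ≡ 36 (mod 589)
6^256 ≡ 36^2 = 1296 ≡ 118 (mod 589)
6^512 ≡ 118^2 = 13924 ≡ 377 (mod 589)
588 = 512 + 64 + 8 + 4 in binary powers of 2.
So 6^588 ≡ 377 · 25 · 377 · 118 ≡ 311 (mod 589).
Since 311 ≠ 1, base 6 is a Fermat witness: 589 is composite.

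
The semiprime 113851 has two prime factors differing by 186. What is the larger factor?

Since p = q + 186, we have 113851 = q(q + 186), so q² + 186q − 113851 = 0.
Discriminant: 186² + 4·113851 = 34596 + 455404 = 490000; √490000 = 700.
q = (−186 + 700)/2 = 257, and p = q + 186 = 443.
Check: 257 · 443 = 113851.

443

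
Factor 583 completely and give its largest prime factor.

583 = 11 · 53
53 is prime.
So 583 = 11 · 53; the largest prime factor is 53.

53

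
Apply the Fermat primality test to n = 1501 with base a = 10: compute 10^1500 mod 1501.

10^1 ≡ 10 (mod 1501)
10^2 ≡ 10^2 = 100 ≡ 100 (mod 1501)
10^4 ≡ 100^2 = 10000 ≡ 994 (mod 1501)
10^8 ≡ 994^2 = 988036 ≡ 378 (mod 1501)
10^16 ≡ 378^2 = 142884 ≡ 289 (mod 1501)
10^32 ≡ 289^2 = 83521 ≡ 966 (mod 1501)
10^64 ≡ 966^2 = 933156 ≡ 1035 (mod 1501)
10^128 ≡ 1035^2 = 1071225 ≡ 1012 (mod 1501)
10^256 ≡ 1012^2 = 1024144 ≡ 462 (mod 1501)
10^512 ≡ 462^2 = 213444 ≡ 302 (mod 1501)
10^1024 ≡ 302^2 = 91204 ≡ 1144 (mod 1501)
1500 = 1024 + 256 + 128 + 64 + 16 + 8 + 4 in binary powers of 2.
So 10^1500 ≡ 1144 · 462 · 1012 · 1035 · 289 · 378 · 994 ≡ 144 (mod 1501).
Since 144 ≠ 1, base 10 is a Fermat witness: 1501 is composite.

144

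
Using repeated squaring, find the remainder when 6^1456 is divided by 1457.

521

6^1 ≡ 6 (mod 1457)
6^2 ≡ 6^2 = 36 ≡ 36 (mod 1457)
6^4 ≡ 36^2 = 1296 ≡ 1296 (mod 1457)
6^8 ≡ 1296^2 = 1679616 ≡ 1152 (mod 1457)
6^16 ≡ 1152^2 = 1327104 ≡ 1234 (mod 1457)
6^32 ≡ 1234^2 = 1522756 ≡ 191 (mod 1457)
6^64 ≡ 191^2 = 36481 ≡ 56 (mod 1457)
6^128 ≡ 56^2 = 3136 ≡ 222 (mod 1457)
6^256 ≡ 222^2 = 49284 ≡ 1203 (mod 1457)
6^512 ≡ 1203^2 = 1447209 ≡ 408 (mod 1457)
6^1024 ≡ 408^2 = 166464 ≡ 366 (mod 1457)
1456 = 1024 + 256 + 128 + 32 + 16 in binary powers of 2.
So 6^1456 ≡ 366 · 1203 · 222 · 191 · 1234 ≡ 521 (mod 1457).
Since 521 ≠ 1, base 6 is a Fermat witness: 1457 is composite.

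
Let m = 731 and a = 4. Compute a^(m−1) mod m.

4^1 ≡ 4 (mod 731)
4^2 ≡ 4^2 = 16 ≡ 16 (mod 731)
4^4 ≡ 16^2 = 256 ≡ 256 (mod 731)
4^8 ≡ 256^2 = 65536 ≡ 477 (mod 731)
4^16 ≡ 477^2 = 227529 ≡ 188 (mod 731)
4^32 ≡ 188^2 = 35344 ≡ 256 (mod 731)
4^64 ≡ 256^2 = 65536 ≡ 477 (mod 731)
4^128 ≡ 477^2 = 227529 ≡ 188 (mod 731)
4^256 ≡ 188^2 = 35344 ≡ 256 (mod 731)
4^512 ≡ 256^2 = 65536 ≡ 477 (mod 731)
730 = 512 + 128 + 64 + 16 + 8 + 2 in binary powers of 2.
So 4^730 ≡ 477 · 188 · 477 · 188 · 477 · 16 ≡ 16 (mod 731).
Since 16 ≠ 1, base 4 is a Fermat witness: 731 is composite.

16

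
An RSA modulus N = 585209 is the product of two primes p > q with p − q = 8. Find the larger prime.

Since p = q + 8, we have 585209 = q(q + 8), so q² + 8q − 585209 = 0.
Discriminant: 8² + 4·585209 = 64 + 2340836 = 2340900; √2340900 = 1530.
q = (−8 + 1530)/2 = 761, and p = q + 8 = 769.
Check: 761 · 769 = 585209.

769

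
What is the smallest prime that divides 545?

5

545 is odd.
Digit sum 14, not divisible by 3.
Ends in 5: divisible by 5.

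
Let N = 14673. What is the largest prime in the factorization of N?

73

14673 = 3 · 4891
4891 = 67 · 73
73 is prime.
So 14673 = 3 · 67 · 73; the largest prime factor is 73.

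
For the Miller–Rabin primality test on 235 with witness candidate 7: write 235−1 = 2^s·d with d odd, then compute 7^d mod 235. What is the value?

2

235 − 1 = 234 = 2^1 · 117, so d = 117.
7^1 ≡ 7 (mod 235)
7^2 ≡ 7^2 = 49 ≡ 49 (mod 235)
7^4 ≡ 49^2 = 2401 ≡ 51 (mod 235)
7^8 ≡ 51^2 = 2601 ≡ 16 (mod 235)
7^16 ≡ 16^2 = 256 ≡ 21 (mod 235)
7^32 ≡ 21^2 = 441 ≡ 206 (mod 235)
7^64 ≡ 206^2 = 42436 ≡ 136 (mod 235)
117 = 64 + 32 + 16 + 4 + 1 in binary powers of 2.
So 7^117 ≡ 136 · 206 · 21 · 51 · 7 ≡ 2 (mod 235).
Squaring chain: 2; never reaches −1, so base 7 is a Miller–Rabin witness that 235 is composite.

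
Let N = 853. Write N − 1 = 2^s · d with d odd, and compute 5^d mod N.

520

853 − 1 = 852 = 2^2 · 213, so d = 213.
5^1 ≡ 5 (mod 853)
5^2 ≡ 5^2 = 25 ≡ 25 (mod 853)
5^4 ≡ 25^2 = 625 ≡ 625 (mod 853)
5^8 ≡ 625^2 = 390625 ≡ 804 (mod 853)
5^16 ≡ 804^2 = 646416 ≡ 695 (mod 853)
5^32 ≡ 695^2 = 483025 ≡ 227 (mod 853)
5^64 ≡ 227^2 = 51529 ≡ 349 (mod 853)
5^128 ≡ 349^2 = 121801 ≡ 675 (mod 853)
213 = 128 + 64 + 16 + 4 + 1 in binary powers of 2.
So 5^213 ≡ 675 · 349 · 695 · 625 · 5 ≡ 520 (mod 853).
Squaring chain: 520 → 852; reaches −1, so base 5 does not prove 853 composite.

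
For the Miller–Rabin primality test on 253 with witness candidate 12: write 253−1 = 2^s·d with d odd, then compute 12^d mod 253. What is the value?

253 − 1 = 252 = 2^2 · 63, so d = 63.
12^1 ≡ 12 (mod 253)
12^2 ≡ 12^2 = 144 ≡ 144 (mod 253)
12^4 ≡ 144^2 = 20736 ≡ 243 (mod 253)
12^8 ≡ 243^2 = 59049 ≡ 100 (mod 253)
12^16 ≡ 100^2 = 10000 ≡ 133 (mod 253)
12^32 ≡ 133^2 = 17689 ≡ 232 (mod 253)
63 = 32 + 16 + 8 + 4 + 2 + 1 in binary powers of 2.
So 12^63 ≡ 232 · 133 · 100 · 243 · 144 · 12 ≡ 100 (mod 253).
Squaring chain: 100 → 133; never reaches −1, so base 12 is a Miller–Rabin witness that 253 is composite.

100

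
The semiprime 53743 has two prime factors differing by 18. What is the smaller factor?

223

Since p = q + 18, we have 53743 = q(q + 18), so q² + 18q − 53743 = 0.
Discriminant: 18² + 4·53743 = 324 + 214972 = 215296; √215296 = 464.
q = (−18 + 464)/2 = 223, and p = q + 18 = 241.
Check: 223 · 241 = 53743.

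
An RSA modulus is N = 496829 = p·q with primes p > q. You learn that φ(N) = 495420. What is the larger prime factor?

719

φ(n) = (p−1)(q−1) = n − (p+q) + 1, so p + q = 496829 − 495420 + 1 = 1410.
p and q are the roots of t² − 1410t + 496829 = 0.
Discriminant: 1410² − 4·496829 = 1988100 − 1987316 = 784; √784 = 28.
q = (1410 − 28)/2 = 691, p = (1410 + 28)/2 = 719.
Check: 691 · 719 = 496829.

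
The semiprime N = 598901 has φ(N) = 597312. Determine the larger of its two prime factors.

φ(n) = (p−1)(q−1) = n − (p+q) + 1, so p + q = 598901 − 597312 + 1 = 1590.
p and q are the roots of t² − 1590t + 598901 = 0.
Discriminant: 1590² − 4·598901 = 2528100 − 2395604 = 132496; √132496 = 364.
q = (1590 − 364)/2 = 613, p = (1590 + 364)/2 = 977.
Check: 613 · 977 = 598901.

977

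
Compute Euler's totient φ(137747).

128128

Factor: 137747 = 23 · 53 · 113.
φ(137747) = (23−1) · (53−1) · (113−1) = 22 · 52 · 112 = 128128.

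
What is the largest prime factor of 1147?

37

1147 = 31 · 37
37 is prime.
So 1147 = 31 · 37; the largest prime factor is 37.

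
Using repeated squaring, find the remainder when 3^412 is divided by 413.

3^1 ≡ 3 (mod 413)
3^2 ≡ 3^2 = 9 ≡ 9 (mod 413)
3^4 ≡ 9^2 = 81 ≡ 81 (mod 413)
3^8 ≡ 81^2 = 6561 ≡ 366 (mod 413)
3^16 ≡ 366^2 = 133956 ≡ 144 (mod 413)
3^32 ≡ 144^2 = 20736 ≡ 86 (mod 413)
3^64 ≡ 86^2 = 7396 ≡ 375 (mod 413)
3^128 ≡ 375^2 = 140625 ≡ 205 (mod 413)
3^256 ≡ 205^2 = 42025 ≡ 312 (mod 413)
412 = 256 + 128 + 16 + 8 + 4 in binary powers of 2.
So 3^412 ≡ 312 · 205 · 144 · 366 · 81 ≡ 375 (mod 413).
Since 375 ≠ 1, base 3 is a Fermat witness: 413 is composite.

375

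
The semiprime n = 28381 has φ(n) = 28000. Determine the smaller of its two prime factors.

101

φ(n) = (p−1)(q−1) = n − (p+q) + 1, so p + q = 28381 − 28000 + 1 = 382.
p and q are the roots of t² − 382t + 28381 = 0.
Discriminant: 382² − 4·28381 = 145924 − 113524 = 32400; √32400 = 180.
q = (382 − 180)/2 = 101, p = (382 + 180)/2 = 281.
Check: 101 · 281 = 28381.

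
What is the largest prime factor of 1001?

1001 = 7 · 143
143 = 11 · 13
13 is prime.
So 1001 = 7 · 11 · 13; the largest prime factor is 13.

13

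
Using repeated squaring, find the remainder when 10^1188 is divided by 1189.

426

10^1 ≡ 10 (mod 1189)
10^2 ≡ 10^2 = 100 ≡ 100 (mod 1189)
10^4 ≡ 100^2 = 10000 ≡ 488 (mod 1189)
10^8 ≡ 488^2 = 238144 ≡ 344 (mod 1189)
10^16 ≡ 344^2 = 118336 ≡ 625 (mod 1189)
10^32 ≡ 625^2 = 390625 ≡ 633 (mod 1189)
10^64 ≡ 633^2 = 400689 ≡ 1185 (mod 1189)
10^128 ≡ 1185^2 = 1404225 ≡ 16 (mod 1189)
10^256 ≡ 16^2 = 256 ≡ 256 (mod 1189)
10^512 ≡ 256^2 = 65536 ≡ 141 (mod 1189)
10^1024 ≡ 141^2 = 19881 ≡ 857 (mod 1189)
1188 = 1024 + 128 + 32 + 4 in binary powers of 2.
So 10^1188 ≡ 857 · 16 · 633 · 488 ≡ 426 (mod 1189).
Since 426 ≠ 1, base 10 is a Fermat witness: 1189 is composite.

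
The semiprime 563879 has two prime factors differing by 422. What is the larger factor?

991

Since p = q + 422, we have 563879 = q(q + 422), so q² + 422q − 563879 = 0.
Discriminant: 422² + 4·563879 = 178084 + 2255516 = 2433600; √2433600 = 1560.
q = (−422 + 1560)/2 = 569, and p = q + 422 = 991.
Check: 569 · 991 = 563879.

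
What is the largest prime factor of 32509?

32509 = 19 · 1711
1711 = 29 · 59
59 is prime.
So 32509 = 19 · 29 · 59; the largest prime factor is 59.

59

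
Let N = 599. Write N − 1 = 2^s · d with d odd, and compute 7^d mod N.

599 − 1 = 598 = 2^1 · 299, so d = 299.
7^1 ≡ 7 (mod 599)
7^2 ≡ 7^2 = 49 ≡ 49 (mod 599)
7^4 ≡ 49^2 = 2401 ≡ 5 (mod 599)
7^8 ≡ 5^2 = 25 ≡ 25 (mod 599)
7^16 ≡ 25^2 = 625 ≡ 26 (mod 599)
7^32 ≡ 26^2 = 676 ≡ 77 (mod 599)
7^64 ≡ 77^2 = 5929 ≡ 538 (mod 599)
7^128 ≡ 538^2 = 289444 ≡ 127 (mod 599)
7^256 ≡ 127^2 = 16129 ≡ 555 (mod 599)
299 = 256 + 32 + 8 + 2 + 1 in binary powers of 2.
So 7^299 ≡ 555 · 77 · 25 · 49 · 7 ≡ 598 (mod 599).
Since 7^d ≡ 598 (mod 599), base 7 does not prove 599 composite.

598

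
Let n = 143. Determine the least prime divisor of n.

11

143 is odd.
Digit sum 8, not divisible by 3.
Ends in 3: not divisible by 5.
7: 143 = 7·20 + 3
11: 143 = 11·13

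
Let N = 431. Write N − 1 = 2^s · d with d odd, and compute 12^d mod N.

1

431 − 1 = 430 = 2^1 · 215, so d = 215.
12^1 ≡ 12 (mod 431)
12^2 ≡ 12^2 = 144 ≡ 144 (mod 431)
12^4 ≡ 144^2 = 20736 ≡ 48 (mod 431)
12^8 ≡ 48^2 = 2304 ≡ 149 (mod 431)
12^16 ≡ 149^2 = 22201 ≡ 220 (mod 431)
12^32 ≡ 220^2 = 48400 ≡ 128 (mod 431)
12^64 ≡ 128^2 = 16384 ≡ 6 (mod 431)
12^128 ≡ 6^2 = 36 ≡ 36 (mod 431)
215 = 128 + 64 + 16 + 4 + 2 + 1 in binary powers of 2.
So 12^215 ≡ 36 · 6 · 220 · 48 · 144 · 12 ≡ 1 (mod 431).
Since 12^d ≡ 1 (mod 431), base 12 does not prove 431 composite.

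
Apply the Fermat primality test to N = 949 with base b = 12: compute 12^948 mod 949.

794

12^1 ≡ 12 (mod 949)
12^2 ≡ 12^2 = 144 ≡ 144 (mod 949)
12^4 ≡ 144^2 = 20736 ≡ 807 (mod 949)
12^8 ≡ 807^2 = 651249 ≡ 235 (mod 949)
12^16 ≡ 235^2 = 55225 ≡ 183 (mod 949)
12^32 ≡ 183^2 = 33489 ≡ 274 (mod 949)
12^64 ≡ 274^2 = 75076 ≡ 105 (mod 949)
12^128 ≡ 105^2 = 11025 ≡ 586 (mod 949)
12^256 ≡ 586^2 = 343396 ≡ 807 (mod 949)
12^512 ≡ 807^2 = 651249 ≡ 235 (mod 949)
948 = 512 + 256 + 128 + 32 + 16 + 4 in binary powers of 2.
So 12^948 ≡ 235 · 807 · 586 · 274 · 183 · 807 ≡ 794 (mod 949).
Since 794 ≠ 1, base 12 is a Fermat witness: 949 is composite.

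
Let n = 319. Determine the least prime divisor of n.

319 is odd.
Digit sum 13, not divisible by 3.
Ends in 9: not divisible by 5.
7: 319 = 7·45 + 4
11: 319 = 11·29

11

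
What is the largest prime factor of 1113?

53

1113 = 3 · 371
371 = 7 · 53
53 is prime.
So 1113 = 3 · 7 · 53; the largest prime factor is 53.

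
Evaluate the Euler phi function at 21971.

21672

Factor: 21971 = 127 · 173.
φ(21971) = (127−1) · (173−1) = 126 · 172 = 21672.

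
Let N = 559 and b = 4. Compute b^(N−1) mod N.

508

4^1 ≡ 4 (mod 559)
4^2 ≡ 4^2 = 16 ≡ 16 (mod 559)
4^4 ≡ 16^2 = 256 ≡ 256 (mod 559)
4^8 ≡ 256^2 = 65536 ≡ 133 (mod 559)
4^16 ≡ 133^2 = 17689 ≡ 360 (mod 559)
4^32 ≡ 360^2 = 129600 ≡ 471 (mod 559)
4^64 ≡ 471^2 = 221841 ≡ 477 (mod 559)
4^128 ≡ 477^2 = 227529 ≡ 16 (mod 559)
4^256 ≡ 16^2 = 256 ≡ 256 (mod 559)
4^512 ≡ 256^2 = 65536 ≡ 133 (mod 559)
558 = 512 + 32 + 8 + 4 + 2 in binary powers of 2.
So 4^558 ≡ 133 · 471 · 133 · 256 · 16 ≡ 508 (mod 559).
Since 508 ≠ 1, base 4 is a Fermat witness: 559 is composite.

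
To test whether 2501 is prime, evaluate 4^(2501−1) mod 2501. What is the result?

657

4^1 ≡ 4 (mod 2501)
4^2 ≡ 4^2 = 16 ≡ 16 (mod 2501)
4^4 ≡ 16^2 = 256 ≡ 256 (mod 2501)
4^8 ≡ 256^2 = 65536 ≡ 510 (mod 2501)
4^16 ≡ 510^2 = 260100 ≡ 2497 (mod 2501)
4^32 ≡ 2497^2 = 6235009 ≡ 16 (mod 2501)
4^64 ≡ 16^2 = 256 ≡ 256 (mod 2501)
4^128 ≡ 256^2 = 65536 ≡ 510 (mod 2501)
4^256 ≡ 510^2 = 260100 ≡ 2497 (mod 2501)
4^512 ≡ 2497^2 = 6235009 ≡ 16 (mod 2501)
4^1024 ≡ 16^2 = 256 ≡ 256 (mod 2501)
4^2048 ≡ 256^2 = 65536 ≡ 510 (mod 2501)
2500 = 2048 + 256 + 128 + 64 + 4 in binary powers of 2.
So 4^2500 ≡ 510 · 2497 · 510 · 256 · 256 ≡ 657 (mod 2501).
Since 657 ≠ 1, base 4 is a Fermat witness: 2501 is composite.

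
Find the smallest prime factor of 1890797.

41

1890797 is odd.
Digit sum 41, not divisible by 3.
Ends in 7: not divisible by 5.
7: 1890797 = 7·270113 + 6
11: 1890797 = 11·171890 + 7
13: 1890797 = 13·145445 + 12
17: 1890797 = 17·111223 + 6
19: 1890797 = 19·99515 + 12
23: 1890797 = 23·82208 + 13
29: 1890797 = 29·65199 + 26
31: 1890797 = 31·60993 + 14
37: 1890797 = 37·51102 + 23
41: 1890797 = 41·46117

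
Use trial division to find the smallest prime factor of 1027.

1027 is odd.
Digit sum 10, not divisible by 3.
Ends in 7: not divisible by 5.
7: 1027 = 7·146 + 5
11: 1027 = 11·93 + 4
13: 1027 = 13·79

13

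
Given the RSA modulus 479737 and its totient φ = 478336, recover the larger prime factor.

809

φ(n) = (p−1)(q−1) = n − (p+q) + 1, so p + q = 479737 − 478336 + 1 = 1402.
p and q are the roots of t² − 1402t + 479737 = 0.
Discriminant: 1402² − 4·479737 = 1965604 − 1918948 = 46656; √46656 = 216.
q = (1402 − 216)/2 = 593, p = (1402 + 216)/2 = 809.
Check: 593 · 809 = 479737.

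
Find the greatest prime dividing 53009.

53009 = 11 · 4819
4819 = 61 · 79
79 is prime.
So 53009 = 11 · 61 · 79; the largest prime factor is 79.

79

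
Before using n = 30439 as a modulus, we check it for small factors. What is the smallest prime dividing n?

30439 is odd.
Digit sum 19, not divisible by 3.
Ends in 9: not divisible by 5.
7: 30439 = 7·4348 + 3
11: 30439 = 11·2767 + 2
13: 30439 = 13·2341 + 6
17: 30439 = 17·1790 + 9
19: 30439 = 19·1602 + 1
23: 30439 = 23·1323 + 10
29: 30439 = 29·1049 + 18
31: 30439 = 31·981 + 28
37: 30439 = 37·822 + 25
41: 30439 = 41·742 + 17
43: 30439 = 43·707 + 38
47: 30439 = 47·647 + 30
53: 30439 = 53·574 + 17
59: 30439 = 59·515 + 54
61: 30439 = 61·499

61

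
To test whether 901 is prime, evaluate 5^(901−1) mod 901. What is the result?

13

5^1 ≡ 5 (mod 901)
5^2 ≡ 5^2 = 25 ≡ 25 (mod 901)
5^4 ≡ 25^2 = 625 ≡ 625 (mod 901)
5^8 ≡ 625^2 = 390625 ≡ 492 (mod 901)
5^16 ≡ 492^2 = 242064 ≡ 596 (mod 901)
5^32 ≡ 596^2 = 355216 ≡ 222 (mod 901)
5^64 ≡ 222^2 = 49284 ≡ 630 (mod 901)
5^128 ≡ 630^2 = 396900 ≡ 460 (mod 901)
5^256 ≡ 460^2 = 211600 ≡ 766 (mod 901)
5^512 ≡ 766^2 = 586756 ≡ 205 (mod 901)
900 = 512 + 256 + 128 + 4 in binary powers of 2.
So 5^900 ≡ 205 · 766 · 460 · 625 ≡ 13 (mod 901).
Since 13 ≠ 1, base 5 is a Fermat witness: 901 is composite.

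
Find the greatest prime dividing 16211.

16211 = 13 · 1247
1247 = 29 · 43
43 is prime.
So 16211 = 13 · 29 · 43; the largest prime factor is 43.

43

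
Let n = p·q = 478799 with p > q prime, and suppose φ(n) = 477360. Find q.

φ(n) = (p−1)(q−1) = n − (p+q) + 1, so p + q = 478799 − 477360 + 1 = 1440.
p and q are the roots of t² − 1440t + 478799 = 0.
Discriminant: 1440² − 4·478799 = 2073600 − 1915196 = 158404; √158404 = 398.
q = (1440 − 398)/2 = 521, p = (1440 + 398)/2 = 919.
Check: 521 · 919 = 478799.

521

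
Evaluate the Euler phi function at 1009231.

Factor: 1009231 = 47 · 109 · 197.
φ(1009231) = (47−1) · (109−1) · (197−1) = 46 · 108 · 196 = 973728.

973728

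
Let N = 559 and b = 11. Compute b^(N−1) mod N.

11^1 ≡ 11 (mod 559)
11^2 ≡ 11^2 = 121 ≡ 121 (mod 559)
11^4 ≡ 121^2 = 14641 ≡ 107 (mod 559)
11^8 ≡ 107^2 = 11449 ≡ 269 (mod 559)
11^16 ≡ 269^2 = 72361 ≡ 250 (mod 559)
11^32 ≡ 250^2 = 62500 ≡ 451 (mod 559)
11^64 ≡ 451^2 = 203401 ≡ 484 (mod 559)
11^128 ≡ 484^2 = 234256 ≡ 35 (mod 559)
11^256 ≡ 35^2 = 1225 ≡ 107 (mod 559)
11^512 ≡ 107^2 = 11449 ≡ 269 (mod 559)
558 = 512 + 32 + 8 + 4 + 2 in binary powers of 2.
So 11^558 ≡ 269 · 451 · 269 · 107 · 121 ≡ 532 (mod 559).
Since 532 ≠ 1, base 11 is a Fermat witness: 559 is composite.

532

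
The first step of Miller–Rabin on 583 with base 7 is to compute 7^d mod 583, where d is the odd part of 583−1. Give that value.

583 − 1 = 582 = 2^1 · 291, so d = 291.
7^1 ≡ 7 (mod 583)
7^2 ≡ 7^2 = 49 ≡ 49 (mod 583)
7^4 ≡ 49^2 = 2401 ≡ 69 (mod 583)
7^8 ≡ 69^2 = 4761 ≡ 97 (mod 583)
7^16 ≡ 97^2 = 9409 ≡ 81 (mod 583)
7^32 ≡ 81^2 = 6561 ≡ 148 (mod 583)
7^64 ≡ 148^2 = 21904 ≡ 333 (mod 583)
7^128 ≡ 333^2 = 110889 ≡ 119 (mod 583)
7^256 ≡ 119^2 = 14161 ≡ 169 (mod 583)
291 = 256 + 32 + 2 + 1 in binary powers of 2.
So 7^291 ≡ 169 · 148 · 49 · 7 ≡ 271 (mod 583).
Squaring chain: 271; never reaches −1, so base 7 is a Miller–Rabin witness that 583 is composite.

271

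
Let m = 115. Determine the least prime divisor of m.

115 is odd.
Digit sum 7, not divisible by 3.
Ends in 5: divisible by 5.

5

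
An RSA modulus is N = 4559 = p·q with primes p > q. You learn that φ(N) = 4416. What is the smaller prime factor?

47

φ(n) = (p−1)(q−1) = n − (p+q) + 1, so p + q = 4559 − 4416 + 1 = 144.
p and q are the roots of t² − 144t + 4559 = 0.
Discriminant: 144² − 4·4559 = 20736 − 18236 = 2500; √2500 = 50.
q = (144 − 50)/2 = 47, p = (144 + 50)/2 = 97.
Check: 47 · 97 = 4559.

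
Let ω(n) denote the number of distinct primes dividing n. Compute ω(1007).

1007 = 19 · 53
1007 = 19 · 53, which has 2 distinct prime factors.

2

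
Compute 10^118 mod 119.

10^1 ≡ 10 (mod 119)
10^2 ≡ 10^2 = 100 ≡ 100 (mod 119)
10^4 ≡ 100^2 = 10000 ≡ 4 (mod 119)
10^8 ≡ 4^2 = 16 ≡ 16 (mod 119)
10^16 ≡ 16^2 = 256 ≡ 18 (mod 119)
10^32 ≡ 18^2 = 324 ≡ 86 (mod 119)
10^64 ≡ 86^2 = 7396 ≡ 18 (mod 119)
118 = 64 + 32 + 16 + 4 + 2 in binary powers of 2.
So 10^118 ≡ 18 · 86 · 18 · 4 · 100 ≡ 60 (mod 119).
Since 60 ≠ 1, base 10 is a Fermat witness: 119 is composite.

60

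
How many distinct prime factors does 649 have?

649 = 11 · 59
649 = 11 · 59, which has 2 distinct prime factors.

2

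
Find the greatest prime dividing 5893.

83

5893 = 71 · 83
83 is prime.
So 5893 = 71 · 83; the largest prime factor is 83.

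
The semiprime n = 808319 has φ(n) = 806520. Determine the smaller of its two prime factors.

859

φ(n) = (p−1)(q−1) = n − (p+q) + 1, so p + q = 808319 − 806520 + 1 = 1800.
p and q are the roots of t² − 1800t + 808319 = 0.
Discriminant: 1800² − 4·808319 = 3240000 − 3233276 = 6724; √6724 = 82.
q = (1800 − 82)/2 = 859, p = (1800 + 82)/2 = 941.
Check: 859 · 941 = 808319.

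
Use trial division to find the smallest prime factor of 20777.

79

20777 is odd.
Digit sum 23, not divisible by 3.
Ends in 7: not divisible by 5.
7: 20777 = 7·2968 + 1
11: 20777 = 11·1888 + 9
13: 20777 = 13·1598 + 3
17: 20777 = 17·1222 + 3
19: 20777 = 19·1093 + 10
23: 20777 = 23·903 + 8
29: 20777 = 29·716 + 13
31: 20777 = 31·670 + 7
37: 20777 = 37·561 + 20
41: 20777 = 41·506 + 31
43: 20777 = 43·483 + 8
47: 20777 = 47·442 + 3
53: 20777 = 53·392 + 1
59: 20777 = 59·352 + 9
61: 20777 = 61·340 + 37
67: 20777 = 67·310 + 7
71: 20777 = 71·292 + 45
73: 20777 = 73·284 + 45
79: 20777 = 79·263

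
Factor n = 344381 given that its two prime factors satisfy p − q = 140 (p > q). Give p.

Since p = q + 140, we have 344381 = q(q + 140), so q² + 140q − 344381 = 0.
Discriminant: 140² + 4·344381 = 19600 + 1377524 = 1397124; √1397124 = 1182.
q = (−140 + 1182)/2 = 521, and p = q + 140 = 661.
Check: 521 · 661 = 344381.

661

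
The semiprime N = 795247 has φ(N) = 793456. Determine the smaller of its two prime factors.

φ(n) = (p−1)(q−1) = n − (p+q) + 1, so p + q = 795247 − 793456 + 1 = 1792.
p and q are the roots of t² − 1792t + 795247 = 0.
Discriminant: 1792² − 4·795247 = 3211264 − 3180988 = 30276; √30276 = 174.
q = (1792 − 174)/2 = 809, p = (1792 + 174)/2 = 983.
Check: 809 · 983 = 795247.

809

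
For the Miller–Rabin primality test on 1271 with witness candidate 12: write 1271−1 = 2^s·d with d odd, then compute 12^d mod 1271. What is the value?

1271 − 1 = 1270 = 2^1 · 635, so d = 635.
12^1 ≡ 12 (mod 1271)
12^2 ≡ 12^2 = 144 ≡ 144 (mod 1271)
12^4 ≡ 144^2 = 20736 ≡ 400 (mod 1271)
12^8 ≡ 400^2 = 160000 ≡ 1125 (mod 1271)
12^16 ≡ 1125^2 = 1265625 ≡ 980 (mod 1271)
12^32 ≡ 980^2 = 960400 ≡ 795 (mod 1271)
12^64 ≡ 795^2 = 632025 ≡ 338 (mod 1271)
12^128 ≡ 338^2 = 114244 ≡ 1125 (mod 1271)
12^256 ≡ 1125^2 = 1265625 ≡ 980 (mod 1271)
12^512 ≡ 980^2 = 960400 ≡ 795 (mod 1271)
635 = 512 + 64 + 32 + 16 + 8 + 2 + 1 in binary powers of 2.
So 12^635 ≡ 795 · 338 · 795 · 980 · 1125 · 144 · 12 ≡ 1080 (mod 1271).
Squaring chain: 1080; never reaches −1, so base 12 is a Miller–Rabin witness that 1271 is composite.

1080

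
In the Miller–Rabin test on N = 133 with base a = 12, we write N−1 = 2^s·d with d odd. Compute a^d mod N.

132

133 − 1 = 132 = 2^2 · 33, so d = 33.
12^1 ≡ 12 (mod 133)
12^2 ≡ 12^2 = 144 ≡ 11 (mod 133)
12^4 ≡ 11^2 = 121 ≡ 121 (mod 133)
12^8 ≡ 121^2 = 14641 ≡ 11 (mod 133)
12^16 ≡ 11^2 = 121 ≡ 121 (mod 133)
12^32 ≡ 121^2 = 14641 ≡ 11 (mod 133)
33 = 32 + 1 in binary powers of 2.
So 12^33 ≡ 11 · 12 ≡ 132 (mod 133).
Since 12^d ≡ 132 (mod 133), base 12 does not prove 133 composite.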